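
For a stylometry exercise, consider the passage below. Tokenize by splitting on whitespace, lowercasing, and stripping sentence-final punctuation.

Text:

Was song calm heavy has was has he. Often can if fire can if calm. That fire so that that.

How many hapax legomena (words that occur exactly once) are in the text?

Frequencies: that:3, was:2, calm:2, has:2, can:2, if:2, fire:2, song:1, heavy:1, he:1, often:1, so:1
Hapax (freq=1): he, heavy, often, so, song

5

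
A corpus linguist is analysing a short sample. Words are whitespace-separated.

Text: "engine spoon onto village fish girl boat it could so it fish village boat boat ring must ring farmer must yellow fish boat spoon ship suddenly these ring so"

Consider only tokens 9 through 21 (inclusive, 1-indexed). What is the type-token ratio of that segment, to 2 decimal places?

Segment tokens 9–21: could, so, it, fish, village, boat, boat, ring, must, ring, farmer, must, yellow
Segment N = 13, segment V = 10.
TTR = 10 / 13 = 0.77

0.77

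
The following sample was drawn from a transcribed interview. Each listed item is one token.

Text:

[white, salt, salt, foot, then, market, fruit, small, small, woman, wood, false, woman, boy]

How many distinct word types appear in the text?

Distinct types: {boy, false, foot, fruit, market, salt, small, then, white, woman, wood}
V = 11

11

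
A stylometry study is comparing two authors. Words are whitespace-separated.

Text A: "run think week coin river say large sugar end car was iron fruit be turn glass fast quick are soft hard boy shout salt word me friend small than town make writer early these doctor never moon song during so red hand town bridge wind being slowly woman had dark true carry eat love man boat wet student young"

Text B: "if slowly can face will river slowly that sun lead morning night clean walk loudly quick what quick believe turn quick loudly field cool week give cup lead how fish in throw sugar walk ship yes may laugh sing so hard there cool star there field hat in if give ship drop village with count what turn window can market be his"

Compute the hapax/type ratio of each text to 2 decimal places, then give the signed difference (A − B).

A: hapax=57, V=58, ratio=0.98
B: hapax=31, V=46, ratio=0.67
Difference = 0.98 − 0.67 = 0.31

0.31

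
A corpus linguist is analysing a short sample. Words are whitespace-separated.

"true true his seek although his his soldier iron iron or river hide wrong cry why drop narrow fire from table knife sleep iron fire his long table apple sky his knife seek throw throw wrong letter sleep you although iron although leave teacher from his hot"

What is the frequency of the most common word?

6

Frequencies: his:6, iron:4, although:3, true:2, seek:2, wrong:2, fire:2, from:2, table:2, knife:2, sleep:2, throw:2, soldier:1, or:1, river:1, hide:1, cry:1, why:1, drop:1, narrow:1, … (8 more, each freq 1)
Most common: 'his' with frequency 6.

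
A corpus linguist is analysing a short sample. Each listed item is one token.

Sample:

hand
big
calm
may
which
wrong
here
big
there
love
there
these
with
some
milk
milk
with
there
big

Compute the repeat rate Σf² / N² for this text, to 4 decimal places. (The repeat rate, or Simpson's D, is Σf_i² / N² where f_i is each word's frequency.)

Frequencies: big:3, there:3, with:2, milk:2, hand:1, calm:1, may:1, which:1, wrong:1, here:1, love:1, these:1, some:1
Σf² = 35; N² = 361
Repeat rate = 35 / 361 = 0.0970

0.0970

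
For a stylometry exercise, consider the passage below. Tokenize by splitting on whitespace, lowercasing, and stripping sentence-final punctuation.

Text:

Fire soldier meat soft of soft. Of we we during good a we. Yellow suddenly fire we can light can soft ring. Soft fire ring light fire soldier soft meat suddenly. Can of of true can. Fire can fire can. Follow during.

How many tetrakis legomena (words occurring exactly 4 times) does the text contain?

Frequencies: fire:6, can:6, soft:5, of:4, we:4, soldier:2, meat:2, during:2, suddenly:2, light:2, ring:2, good:1, a:1, yellow:1, true:1, follow:1
Words with frequency 4: of, we

2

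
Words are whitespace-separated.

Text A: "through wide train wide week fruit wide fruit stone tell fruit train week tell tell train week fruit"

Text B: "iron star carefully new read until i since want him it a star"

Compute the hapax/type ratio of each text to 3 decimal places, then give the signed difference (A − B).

A: hapax=2, V=7, ratio=0.286
B: hapax=11, V=12, ratio=0.917
Difference = 0.286 − 0.917 = -0.631

-0.631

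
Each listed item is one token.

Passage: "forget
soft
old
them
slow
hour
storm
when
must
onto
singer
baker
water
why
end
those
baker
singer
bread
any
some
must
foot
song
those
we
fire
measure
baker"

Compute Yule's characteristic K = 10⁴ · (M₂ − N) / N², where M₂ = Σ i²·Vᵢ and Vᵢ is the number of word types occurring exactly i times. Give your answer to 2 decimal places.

Frequencies: baker:3, must:2, singer:2, those:2, forget:1, soft:1, old:1, them:1, slow:1, hour:1, storm:1, when:1, onto:1, water:1, why:1, end:1, bread:1, any:1, some:1, foot:1, … (4 more, each freq 1)
N = 29. Frequency spectrum: V_1=20, V_2=3, V_3=1
M₂ = 1²·20 + 2²·3 + 3²·1 = 41
K = 10000 × (41 − 29) / 29² = 142.69

142.69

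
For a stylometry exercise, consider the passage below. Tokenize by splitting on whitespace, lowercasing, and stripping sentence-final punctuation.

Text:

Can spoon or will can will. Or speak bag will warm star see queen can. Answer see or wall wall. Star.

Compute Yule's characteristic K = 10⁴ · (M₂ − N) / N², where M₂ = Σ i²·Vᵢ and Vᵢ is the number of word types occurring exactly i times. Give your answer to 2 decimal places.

544.22

Frequencies: can:3, or:3, will:3, star:2, see:2, wall:2, spoon:1, speak:1, bag:1, warm:1, queen:1, answer:1
N = 21. Frequency spectrum: V_1=6, V_2=3, V_3=3
M₂ = 1²·6 + 2²·3 + 3²·3 = 45
K = 10000 × (45 − 21) / 21² = 544.22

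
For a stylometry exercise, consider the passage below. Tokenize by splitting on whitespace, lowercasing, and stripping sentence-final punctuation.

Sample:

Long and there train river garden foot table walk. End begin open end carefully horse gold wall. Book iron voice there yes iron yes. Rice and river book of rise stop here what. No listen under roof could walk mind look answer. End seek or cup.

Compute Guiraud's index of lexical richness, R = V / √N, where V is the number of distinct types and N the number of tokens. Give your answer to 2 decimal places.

5.46

N = 46, V = 37.
√N = 6.782330
R = 37 / 6.782330 = 5.46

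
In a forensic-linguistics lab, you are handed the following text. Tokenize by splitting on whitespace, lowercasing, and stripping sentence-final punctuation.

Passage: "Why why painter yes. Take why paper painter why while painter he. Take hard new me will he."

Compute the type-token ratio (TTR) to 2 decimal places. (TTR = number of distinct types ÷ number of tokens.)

0.61

N = 18 tokens, V = 11 types.
TTR = V / N = 11 / 18 = 0.61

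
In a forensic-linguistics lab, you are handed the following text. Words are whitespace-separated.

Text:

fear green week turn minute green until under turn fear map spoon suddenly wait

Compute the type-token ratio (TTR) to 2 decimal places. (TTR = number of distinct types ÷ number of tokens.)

N = 14 tokens, V = 11 types.
TTR = V / N = 11 / 14 = 0.79

0.79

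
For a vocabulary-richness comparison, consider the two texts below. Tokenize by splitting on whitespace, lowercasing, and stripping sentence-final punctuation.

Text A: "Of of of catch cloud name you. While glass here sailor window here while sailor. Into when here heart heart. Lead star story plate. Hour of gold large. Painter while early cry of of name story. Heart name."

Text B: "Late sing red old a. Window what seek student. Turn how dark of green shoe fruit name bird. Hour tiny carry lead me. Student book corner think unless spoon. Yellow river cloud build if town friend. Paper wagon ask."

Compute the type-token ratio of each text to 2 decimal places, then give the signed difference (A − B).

-0.36

TTR(A) = 23/38 = 0.61
TTR(B) = 38/39 = 0.97
Difference = 0.61 − 0.97 = -0.36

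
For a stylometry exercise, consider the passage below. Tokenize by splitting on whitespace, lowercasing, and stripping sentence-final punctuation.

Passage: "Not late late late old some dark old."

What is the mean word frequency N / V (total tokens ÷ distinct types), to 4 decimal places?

N = 8 tokens, V = 5 types.
Mean frequency = N / V = 8 / 5 = 1.6000

1.6000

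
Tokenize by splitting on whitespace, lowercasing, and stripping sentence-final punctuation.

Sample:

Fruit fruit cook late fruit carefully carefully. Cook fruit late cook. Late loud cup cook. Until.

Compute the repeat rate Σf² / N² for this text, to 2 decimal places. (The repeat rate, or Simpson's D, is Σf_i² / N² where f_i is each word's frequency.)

Frequencies: fruit:4, cook:4, late:3, carefully:2, loud:1, cup:1, until:1
Σf² = 48; N² = 256
Repeat rate = 48 / 256 = 0.19

0.19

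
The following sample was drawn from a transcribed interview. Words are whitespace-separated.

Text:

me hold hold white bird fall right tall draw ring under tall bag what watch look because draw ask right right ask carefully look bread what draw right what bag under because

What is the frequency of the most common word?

4

Frequencies: right:4, draw:3, what:3, hold:2, tall:2, under:2, bag:2, look:2, because:2, ask:2, me:1, white:1, bird:1, fall:1, ring:1, watch:1, carefully:1, bread:1
Most common: 'right' with frequency 4.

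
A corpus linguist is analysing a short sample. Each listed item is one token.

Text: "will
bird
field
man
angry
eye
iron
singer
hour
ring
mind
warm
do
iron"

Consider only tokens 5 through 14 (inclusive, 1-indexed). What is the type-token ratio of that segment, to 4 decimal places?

0.9000

Segment tokens 5–14: angry, eye, iron, singer, hour, ring, mind, warm, do, iron
Segment N = 10, segment V = 9.
TTR = 9 / 10 = 0.9000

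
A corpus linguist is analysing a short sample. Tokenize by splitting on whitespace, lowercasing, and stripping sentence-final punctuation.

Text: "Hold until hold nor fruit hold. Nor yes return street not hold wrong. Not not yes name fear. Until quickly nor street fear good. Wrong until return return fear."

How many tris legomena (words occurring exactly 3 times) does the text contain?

5

Frequencies: hold:4, until:3, nor:3, return:3, not:3, fear:3, yes:2, street:2, wrong:2, fruit:1, name:1, quickly:1, good:1
Words with frequency 3: fear, nor, not, return, until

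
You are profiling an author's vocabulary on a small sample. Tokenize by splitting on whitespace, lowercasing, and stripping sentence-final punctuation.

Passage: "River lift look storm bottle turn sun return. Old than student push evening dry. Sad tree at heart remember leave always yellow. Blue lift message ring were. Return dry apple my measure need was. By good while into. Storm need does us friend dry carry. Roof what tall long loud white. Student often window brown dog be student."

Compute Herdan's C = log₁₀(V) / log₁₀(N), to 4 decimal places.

0.9634

N = 58, V = 50.
log₁₀(V) = 1.698970, log₁₀(N) = 1.763428
C = 1.698970 / 1.763428 = 0.9634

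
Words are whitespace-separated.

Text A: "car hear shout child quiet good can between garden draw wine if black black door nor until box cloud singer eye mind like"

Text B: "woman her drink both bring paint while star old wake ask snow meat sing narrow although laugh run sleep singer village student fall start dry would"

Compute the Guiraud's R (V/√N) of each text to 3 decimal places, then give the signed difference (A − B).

-0.512

A: V=22, N=23, R=4.587
B: V=26, N=26, R=5.099
Difference = 4.587 − 5.099 = -0.512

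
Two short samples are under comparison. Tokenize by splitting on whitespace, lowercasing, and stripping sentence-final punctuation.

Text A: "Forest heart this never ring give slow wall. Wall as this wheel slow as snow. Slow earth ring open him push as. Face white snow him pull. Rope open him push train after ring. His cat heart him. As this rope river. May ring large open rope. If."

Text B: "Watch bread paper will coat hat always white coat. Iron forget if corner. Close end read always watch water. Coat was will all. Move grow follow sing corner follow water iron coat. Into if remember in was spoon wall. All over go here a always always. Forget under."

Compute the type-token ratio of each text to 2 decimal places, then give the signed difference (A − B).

-0.11

TTR(A) = 27/48 = 0.56
TTR(B) = 32/48 = 0.67
Difference = 0.56 − 0.67 = -0.11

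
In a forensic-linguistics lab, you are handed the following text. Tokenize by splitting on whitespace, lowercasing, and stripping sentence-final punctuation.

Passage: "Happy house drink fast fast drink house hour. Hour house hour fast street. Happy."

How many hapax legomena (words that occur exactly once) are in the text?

1

Frequencies: house:3, fast:3, hour:3, happy:2, drink:2, street:1
Hapax (freq=1): street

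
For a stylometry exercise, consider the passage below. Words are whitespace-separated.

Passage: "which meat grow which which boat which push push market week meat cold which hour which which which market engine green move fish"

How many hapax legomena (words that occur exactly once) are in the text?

9

Frequencies: which:8, meat:2, push:2, market:2, grow:1, boat:1, week:1, cold:1, hour:1, engine:1, green:1, move:1, fish:1
Hapax (freq=1): boat, cold, engine, fish, green, grow, hour, move, week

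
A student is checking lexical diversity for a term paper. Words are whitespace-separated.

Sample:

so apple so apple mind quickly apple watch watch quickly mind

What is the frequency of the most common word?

Frequencies: apple:3, so:2, mind:2, quickly:2, watch:2
Most common: 'apple' with frequency 3.

3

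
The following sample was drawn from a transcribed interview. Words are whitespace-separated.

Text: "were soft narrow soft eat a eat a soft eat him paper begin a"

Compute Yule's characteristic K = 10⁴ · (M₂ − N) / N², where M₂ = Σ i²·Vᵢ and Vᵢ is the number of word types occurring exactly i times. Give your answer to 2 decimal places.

Frequencies: soft:3, eat:3, a:3, were:1, narrow:1, him:1, paper:1, begin:1
N = 14. Frequency spectrum: V_1=5, V_3=3
M₂ = 1²·5 + 3²·3 = 32
K = 10000 × (32 − 14) / 14² = 918.37

918.37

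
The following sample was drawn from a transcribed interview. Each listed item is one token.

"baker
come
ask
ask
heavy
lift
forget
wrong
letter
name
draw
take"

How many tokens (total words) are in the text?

Tokens: baker, come, ask, ask, heavy, lift, forget, wrong, letter, name, draw, take
N = 12

12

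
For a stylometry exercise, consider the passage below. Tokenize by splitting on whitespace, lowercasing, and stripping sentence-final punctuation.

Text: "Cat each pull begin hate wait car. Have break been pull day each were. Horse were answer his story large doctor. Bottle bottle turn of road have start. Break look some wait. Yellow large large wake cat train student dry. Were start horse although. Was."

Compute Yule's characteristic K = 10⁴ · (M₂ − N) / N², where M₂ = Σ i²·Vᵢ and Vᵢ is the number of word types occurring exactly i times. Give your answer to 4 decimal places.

Frequencies: were:3, large:3, cat:2, each:2, pull:2, wait:2, have:2, break:2, horse:2, bottle:2, start:2, begin:1, hate:1, car:1, been:1, day:1, answer:1, his:1, story:1, doctor:1, … (12 more, each freq 1)
N = 45. Frequency spectrum: V_1=21, V_2=9, V_3=2
M₂ = 1²·21 + 2²·9 + 3²·2 = 75
K = 10000 × (75 − 45) / 45² = 148.1481

148.1481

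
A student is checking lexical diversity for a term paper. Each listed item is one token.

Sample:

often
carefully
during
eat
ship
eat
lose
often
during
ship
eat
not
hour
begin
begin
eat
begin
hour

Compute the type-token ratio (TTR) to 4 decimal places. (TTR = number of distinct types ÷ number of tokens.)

N = 18 tokens, V = 9 types.
TTR = V / N = 9 / 18 = 0.5000

0.5000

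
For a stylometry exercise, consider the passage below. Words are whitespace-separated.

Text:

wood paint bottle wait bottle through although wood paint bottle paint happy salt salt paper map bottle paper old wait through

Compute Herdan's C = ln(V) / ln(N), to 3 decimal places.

0.788

N = 21, V = 11.
ln(V) = 2.397895, ln(N) = 3.044522
C = 2.397895 / 3.044522 = 0.788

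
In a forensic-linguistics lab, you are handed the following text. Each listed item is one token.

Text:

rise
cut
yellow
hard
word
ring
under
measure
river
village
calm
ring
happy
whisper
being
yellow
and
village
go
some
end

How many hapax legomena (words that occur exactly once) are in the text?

Frequencies: yellow:2, ring:2, village:2, rise:1, cut:1, hard:1, word:1, under:1, measure:1, river:1, calm:1, happy:1, whisper:1, being:1, and:1, go:1, some:1, end:1
Hapax (freq=1): and, being, calm, cut, end, go, happy, hard, measure, rise, river, some, under, whisper, word

15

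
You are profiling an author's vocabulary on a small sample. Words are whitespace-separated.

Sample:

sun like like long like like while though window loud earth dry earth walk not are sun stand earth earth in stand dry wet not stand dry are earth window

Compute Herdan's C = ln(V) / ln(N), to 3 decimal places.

N = 30, V = 15.
ln(V) = 2.708050, ln(N) = 3.401197
C = 2.708050 / 3.401197 = 0.796

0.796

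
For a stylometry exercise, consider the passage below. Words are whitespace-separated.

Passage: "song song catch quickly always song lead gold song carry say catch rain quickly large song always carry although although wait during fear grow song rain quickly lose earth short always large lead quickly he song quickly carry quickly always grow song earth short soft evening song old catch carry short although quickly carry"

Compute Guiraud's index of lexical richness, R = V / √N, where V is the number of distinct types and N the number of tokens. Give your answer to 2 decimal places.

N = 54, V = 22.
√N = 7.348469
R = 22 / 7.348469 = 2.99

2.99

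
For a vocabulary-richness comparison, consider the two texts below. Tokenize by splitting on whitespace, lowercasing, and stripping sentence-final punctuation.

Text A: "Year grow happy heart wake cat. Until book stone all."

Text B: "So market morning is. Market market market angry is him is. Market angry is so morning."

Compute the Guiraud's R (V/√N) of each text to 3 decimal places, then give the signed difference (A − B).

1.662

A: V=10, N=10, R=3.162
B: V=6, N=16, R=1.500
Difference = 3.162 − 1.500 = 1.662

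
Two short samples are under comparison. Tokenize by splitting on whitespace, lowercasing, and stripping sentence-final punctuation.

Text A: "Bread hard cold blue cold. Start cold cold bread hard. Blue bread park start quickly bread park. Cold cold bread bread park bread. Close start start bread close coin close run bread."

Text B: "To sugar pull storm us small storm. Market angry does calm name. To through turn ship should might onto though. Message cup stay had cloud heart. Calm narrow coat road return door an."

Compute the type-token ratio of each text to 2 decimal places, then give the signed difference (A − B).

TTR(A) = 10/32 = 0.31
TTR(B) = 30/33 = 0.91
Difference = 0.31 − 0.91 = -0.60

-0.60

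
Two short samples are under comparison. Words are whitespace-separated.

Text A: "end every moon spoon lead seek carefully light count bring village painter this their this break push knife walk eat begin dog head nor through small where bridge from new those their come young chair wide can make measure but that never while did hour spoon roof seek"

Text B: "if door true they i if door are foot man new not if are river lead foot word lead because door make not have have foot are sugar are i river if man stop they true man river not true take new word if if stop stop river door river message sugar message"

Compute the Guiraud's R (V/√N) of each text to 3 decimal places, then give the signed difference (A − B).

A: V=44, N=48, R=6.351
B: V=20, N=53, R=2.747
Difference = 6.351 − 2.747 = 3.604

3.604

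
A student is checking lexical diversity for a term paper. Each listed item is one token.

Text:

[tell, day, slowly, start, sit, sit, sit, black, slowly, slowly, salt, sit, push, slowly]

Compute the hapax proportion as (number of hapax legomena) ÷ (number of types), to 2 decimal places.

0.75

Frequencies: slowly:4, sit:4, tell:1, day:1, start:1, black:1, salt:1, push:1
Hapax count = 6; type count = 8.
Ratio = 6 / 8 = 0.75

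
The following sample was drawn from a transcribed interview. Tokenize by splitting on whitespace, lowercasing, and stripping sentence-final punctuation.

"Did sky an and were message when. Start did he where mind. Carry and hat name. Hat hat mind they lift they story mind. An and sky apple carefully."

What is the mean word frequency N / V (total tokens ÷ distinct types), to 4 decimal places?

N = 29 tokens, V = 19 types.
Mean frequency = N / V = 29 / 19 = 1.5263

1.5263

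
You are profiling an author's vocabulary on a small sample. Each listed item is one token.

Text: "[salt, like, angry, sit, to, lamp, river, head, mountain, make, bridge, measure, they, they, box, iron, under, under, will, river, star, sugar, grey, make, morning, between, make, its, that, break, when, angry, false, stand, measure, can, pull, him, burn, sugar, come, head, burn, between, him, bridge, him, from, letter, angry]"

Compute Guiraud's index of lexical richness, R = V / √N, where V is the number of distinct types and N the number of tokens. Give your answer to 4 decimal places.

N = 50, V = 35.
√N = 7.071068
R = 35 / 7.071068 = 4.9497

4.9497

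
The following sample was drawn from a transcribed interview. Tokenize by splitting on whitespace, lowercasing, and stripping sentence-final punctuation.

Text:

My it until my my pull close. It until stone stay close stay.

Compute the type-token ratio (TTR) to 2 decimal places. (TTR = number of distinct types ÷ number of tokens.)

0.54

N = 13 tokens, V = 7 types.
TTR = V / N = 7 / 13 = 0.54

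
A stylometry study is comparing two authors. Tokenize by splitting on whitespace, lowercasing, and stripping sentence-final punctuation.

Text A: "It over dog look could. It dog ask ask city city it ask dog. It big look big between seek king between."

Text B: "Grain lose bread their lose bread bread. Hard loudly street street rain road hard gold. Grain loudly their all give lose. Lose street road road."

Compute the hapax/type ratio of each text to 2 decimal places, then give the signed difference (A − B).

0.03

A: hapax=4, V=11, ratio=0.36
B: hapax=4, V=12, ratio=0.33
Difference = 0.36 − 0.33 = 0.03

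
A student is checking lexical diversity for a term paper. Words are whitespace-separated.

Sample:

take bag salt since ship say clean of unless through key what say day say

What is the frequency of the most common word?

Frequencies: say:3, take:1, bag:1, salt:1, since:1, ship:1, clean:1, of:1, unless:1, through:1, key:1, what:1, day:1
Most common: 'say' with frequency 3.

3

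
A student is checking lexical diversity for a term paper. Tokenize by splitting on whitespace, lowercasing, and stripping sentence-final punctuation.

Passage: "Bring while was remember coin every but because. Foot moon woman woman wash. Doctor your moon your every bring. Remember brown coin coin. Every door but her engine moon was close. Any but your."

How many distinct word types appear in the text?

Distinct types: {any, because, bring, brown, but, close, coin, doctor, door, engine, every, foot, her, moon, remember, was, wash, while, woman, your}
V = 20

20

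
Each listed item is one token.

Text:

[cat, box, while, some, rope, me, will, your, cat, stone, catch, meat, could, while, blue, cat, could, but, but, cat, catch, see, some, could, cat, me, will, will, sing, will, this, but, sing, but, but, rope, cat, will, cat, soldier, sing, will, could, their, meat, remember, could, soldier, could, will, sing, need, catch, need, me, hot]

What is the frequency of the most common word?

Frequencies: cat:7, will:7, could:6, but:5, sing:4, me:3, catch:3, while:2, some:2, rope:2, meat:2, soldier:2, need:2, box:1, your:1, stone:1, blue:1, see:1, this:1, their:1, … (2 more, each freq 1)
Most common: 'cat' with frequency 7.

7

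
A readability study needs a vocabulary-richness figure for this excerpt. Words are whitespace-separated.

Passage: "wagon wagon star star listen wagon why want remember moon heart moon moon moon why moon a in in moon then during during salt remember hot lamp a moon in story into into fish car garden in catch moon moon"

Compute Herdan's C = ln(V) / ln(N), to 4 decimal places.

0.8253

N = 40, V = 21.
ln(V) = 3.044522, ln(N) = 3.688879
C = 3.044522 / 3.688879 = 0.8253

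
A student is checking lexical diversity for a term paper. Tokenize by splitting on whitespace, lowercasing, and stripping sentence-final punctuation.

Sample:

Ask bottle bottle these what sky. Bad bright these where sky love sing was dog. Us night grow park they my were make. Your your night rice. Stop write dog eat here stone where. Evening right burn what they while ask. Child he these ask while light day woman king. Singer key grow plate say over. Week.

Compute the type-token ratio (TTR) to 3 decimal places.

N = 57 tokens, V = 43 types.
TTR = V / N = 43 / 57 = 0.754

0.754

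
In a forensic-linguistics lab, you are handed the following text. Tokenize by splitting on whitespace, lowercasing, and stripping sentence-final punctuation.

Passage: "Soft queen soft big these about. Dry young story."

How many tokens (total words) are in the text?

Tokens: soft, queen, soft, big, these, about, dry, young, story
N = 9

9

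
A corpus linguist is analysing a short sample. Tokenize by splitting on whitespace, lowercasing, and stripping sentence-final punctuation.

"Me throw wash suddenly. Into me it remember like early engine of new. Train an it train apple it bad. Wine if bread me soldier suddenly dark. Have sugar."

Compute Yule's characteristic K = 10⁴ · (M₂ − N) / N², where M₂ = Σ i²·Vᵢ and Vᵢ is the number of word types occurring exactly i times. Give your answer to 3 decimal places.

Frequencies: me:3, it:3, suddenly:2, train:2, throw:1, wash:1, into:1, remember:1, like:1, early:1, engine:1, of:1, new:1, an:1, apple:1, bad:1, wine:1, if:1, bread:1, soldier:1, … (3 more, each freq 1)
N = 29. Frequency spectrum: V_1=19, V_2=2, V_3=2
M₂ = 1²·19 + 2²·2 + 3²·2 = 45
K = 10000 × (45 − 29) / 29² = 190.250

190.250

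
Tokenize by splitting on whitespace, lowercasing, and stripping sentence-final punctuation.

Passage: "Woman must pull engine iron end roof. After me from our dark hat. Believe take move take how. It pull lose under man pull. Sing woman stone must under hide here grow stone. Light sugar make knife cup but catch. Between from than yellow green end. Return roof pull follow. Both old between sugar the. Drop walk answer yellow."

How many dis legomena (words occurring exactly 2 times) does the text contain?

11

Frequencies: pull:4, woman:2, must:2, end:2, roof:2, from:2, take:2, under:2, stone:2, sugar:2, between:2, yellow:2, engine:1, iron:1, after:1, me:1, our:1, dark:1, hat:1, believe:1, … (25 more, each freq 1)
Words with frequency 2: between, end, from, must, roof, stone, sugar, take, under, woman, yellow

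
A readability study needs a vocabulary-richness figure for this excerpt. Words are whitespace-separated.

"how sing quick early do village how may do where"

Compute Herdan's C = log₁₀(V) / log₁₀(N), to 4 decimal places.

N = 10, V = 8.
log₁₀(V) = 0.903090, log₁₀(N) = 1.000000
C = 0.903090 / 1.000000 = 0.9031

0.9031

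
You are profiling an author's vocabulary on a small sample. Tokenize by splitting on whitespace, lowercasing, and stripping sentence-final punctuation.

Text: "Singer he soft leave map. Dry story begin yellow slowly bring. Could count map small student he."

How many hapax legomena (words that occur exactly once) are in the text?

13

Frequencies: he:2, map:2, singer:1, soft:1, leave:1, dry:1, story:1, begin:1, yellow:1, slowly:1, bring:1, could:1, count:1, small:1, student:1
Hapax (freq=1): begin, bring, could, count, dry, leave, singer, slowly, small, soft, story, student, yellow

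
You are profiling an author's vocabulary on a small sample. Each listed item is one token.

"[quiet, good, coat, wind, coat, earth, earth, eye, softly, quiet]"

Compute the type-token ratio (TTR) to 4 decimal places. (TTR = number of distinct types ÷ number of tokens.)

0.7000

N = 10 tokens, V = 7 types.
TTR = V / N = 7 / 10 = 0.7000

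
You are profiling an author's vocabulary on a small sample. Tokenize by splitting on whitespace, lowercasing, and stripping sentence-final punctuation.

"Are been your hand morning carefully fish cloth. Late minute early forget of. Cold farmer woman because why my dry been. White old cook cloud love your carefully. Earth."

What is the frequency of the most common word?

Frequencies: been:2, your:2, carefully:2, are:1, hand:1, morning:1, fish:1, cloth:1, late:1, minute:1, early:1, forget:1, of:1, cold:1, farmer:1, woman:1, because:1, why:1, my:1, dry:1, … (6 more, each freq 1)
Most common: 'been' with frequency 2.

2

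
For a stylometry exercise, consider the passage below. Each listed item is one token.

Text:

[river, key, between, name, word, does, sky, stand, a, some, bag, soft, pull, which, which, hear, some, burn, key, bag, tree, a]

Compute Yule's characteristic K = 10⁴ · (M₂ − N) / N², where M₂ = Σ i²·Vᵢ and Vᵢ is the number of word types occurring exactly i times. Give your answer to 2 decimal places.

Frequencies: key:2, a:2, some:2, bag:2, which:2, river:1, between:1, name:1, word:1, does:1, sky:1, stand:1, soft:1, pull:1, hear:1, burn:1, tree:1
N = 22. Frequency spectrum: V_1=12, V_2=5
M₂ = 1²·12 + 2²·5 = 32
K = 10000 × (32 − 22) / 22² = 206.61

206.61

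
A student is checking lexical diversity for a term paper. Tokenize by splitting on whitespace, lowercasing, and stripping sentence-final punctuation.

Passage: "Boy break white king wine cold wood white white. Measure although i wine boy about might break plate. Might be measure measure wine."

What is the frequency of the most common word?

3

Frequencies: white:3, wine:3, measure:3, boy:2, break:2, might:2, king:1, cold:1, wood:1, although:1, i:1, about:1, plate:1, be:1
Most common: 'white' with frequency 3.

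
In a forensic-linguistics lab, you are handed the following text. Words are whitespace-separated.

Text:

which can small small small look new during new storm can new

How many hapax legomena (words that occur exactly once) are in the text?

Frequencies: small:3, new:3, can:2, which:1, look:1, during:1, storm:1
Hapax (freq=1): during, look, storm, which

4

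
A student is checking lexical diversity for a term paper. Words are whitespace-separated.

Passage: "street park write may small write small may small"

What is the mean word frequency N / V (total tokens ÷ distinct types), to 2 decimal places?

1.80

N = 9 tokens, V = 5 types.
Mean frequency = N / V = 9 / 5 = 1.80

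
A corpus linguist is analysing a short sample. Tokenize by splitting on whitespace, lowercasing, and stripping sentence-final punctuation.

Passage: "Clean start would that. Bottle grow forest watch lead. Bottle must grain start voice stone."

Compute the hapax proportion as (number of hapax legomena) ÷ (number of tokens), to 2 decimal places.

0.73

Frequencies: start:2, bottle:2, clean:1, would:1, that:1, grow:1, forest:1, watch:1, lead:1, must:1, grain:1, voice:1, stone:1
Hapax count = 11; token count = 15.
Ratio = 11 / 15 = 0.73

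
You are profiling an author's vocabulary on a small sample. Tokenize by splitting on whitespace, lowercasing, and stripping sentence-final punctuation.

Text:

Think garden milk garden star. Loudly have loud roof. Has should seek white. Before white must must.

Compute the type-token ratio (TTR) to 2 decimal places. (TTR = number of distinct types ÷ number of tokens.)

0.82

N = 17 tokens, V = 14 types.
TTR = V / N = 14 / 17 = 0.82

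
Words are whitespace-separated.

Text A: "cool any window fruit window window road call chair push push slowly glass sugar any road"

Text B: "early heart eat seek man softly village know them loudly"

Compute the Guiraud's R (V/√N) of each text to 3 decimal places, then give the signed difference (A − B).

A: V=11, N=16, R=2.750
B: V=10, N=10, R=3.162
Difference = 2.750 − 3.162 = -0.412

-0.412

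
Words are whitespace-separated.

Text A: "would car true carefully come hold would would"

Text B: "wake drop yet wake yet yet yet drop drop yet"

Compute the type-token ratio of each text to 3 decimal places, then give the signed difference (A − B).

0.450

TTR(A) = 6/8 = 0.750
TTR(B) = 3/10 = 0.300
Difference = 0.750 − 0.300 = 0.450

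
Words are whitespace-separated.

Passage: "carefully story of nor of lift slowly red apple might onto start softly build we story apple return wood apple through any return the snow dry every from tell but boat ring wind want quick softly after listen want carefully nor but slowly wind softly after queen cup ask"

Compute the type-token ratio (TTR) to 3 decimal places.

0.714

N = 49 tokens, V = 35 types.
TTR = V / N = 35 / 49 = 0.714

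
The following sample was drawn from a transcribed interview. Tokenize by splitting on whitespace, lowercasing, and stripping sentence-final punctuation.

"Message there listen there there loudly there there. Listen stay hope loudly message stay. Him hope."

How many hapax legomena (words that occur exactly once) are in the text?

Frequencies: there:5, message:2, listen:2, loudly:2, stay:2, hope:2, him:1
Hapax (freq=1): him

1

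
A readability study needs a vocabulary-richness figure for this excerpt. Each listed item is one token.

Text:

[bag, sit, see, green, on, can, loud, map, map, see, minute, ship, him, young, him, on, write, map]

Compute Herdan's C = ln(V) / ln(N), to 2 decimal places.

0.89

N = 18, V = 13.
ln(V) = 2.564949, ln(N) = 2.890372
C = 2.564949 / 2.890372 = 0.89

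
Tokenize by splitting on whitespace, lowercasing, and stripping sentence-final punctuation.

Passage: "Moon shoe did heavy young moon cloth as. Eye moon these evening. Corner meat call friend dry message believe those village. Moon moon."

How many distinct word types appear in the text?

19

Distinct types: {as, believe, call, cloth, corner, did, dry, evening, eye, friend, heavy, meat, message, moon, shoe, these, those, village, young}
V = 19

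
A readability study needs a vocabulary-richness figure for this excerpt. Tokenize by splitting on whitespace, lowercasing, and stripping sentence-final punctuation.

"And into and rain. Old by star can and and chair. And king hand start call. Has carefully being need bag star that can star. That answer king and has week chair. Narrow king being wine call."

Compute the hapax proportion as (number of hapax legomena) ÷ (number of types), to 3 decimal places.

0.591

Frequencies: and:6, star:3, king:3, can:2, chair:2, call:2, has:2, being:2, that:2, into:1, rain:1, old:1, by:1, hand:1, start:1, carefully:1, need:1, bag:1, answer:1, week:1, … (2 more, each freq 1)
Hapax count = 13; type count = 22.
Ratio = 13 / 22 = 0.591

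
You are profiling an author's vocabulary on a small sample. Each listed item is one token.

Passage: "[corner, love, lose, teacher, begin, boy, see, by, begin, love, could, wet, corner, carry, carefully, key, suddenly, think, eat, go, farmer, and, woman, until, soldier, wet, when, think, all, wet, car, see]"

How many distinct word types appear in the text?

25

Distinct types: {all, and, begin, boy, by, car, carefully, carry, corner, could, eat, farmer, go, key, lose, love, see, soldier, suddenly, teacher, think, until, wet, when, woman}
V = 25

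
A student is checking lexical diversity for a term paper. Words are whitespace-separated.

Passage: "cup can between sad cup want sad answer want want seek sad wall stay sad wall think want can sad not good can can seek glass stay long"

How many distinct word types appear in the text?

Distinct types: {answer, between, can, cup, glass, good, long, not, sad, seek, stay, think, wall, want}
V = 14

14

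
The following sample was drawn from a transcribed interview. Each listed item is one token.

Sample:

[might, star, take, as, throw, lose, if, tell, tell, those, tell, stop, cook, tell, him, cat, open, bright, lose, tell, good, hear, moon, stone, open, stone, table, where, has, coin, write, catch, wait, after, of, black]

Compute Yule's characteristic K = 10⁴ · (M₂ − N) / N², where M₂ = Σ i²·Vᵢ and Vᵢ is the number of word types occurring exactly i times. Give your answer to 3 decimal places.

200.617

Frequencies: tell:5, lose:2, open:2, stone:2, might:1, star:1, take:1, as:1, throw:1, if:1, those:1, stop:1, cook:1, him:1, cat:1, bright:1, good:1, hear:1, moon:1, table:1, … (9 more, each freq 1)
N = 36. Frequency spectrum: V_1=25, V_2=3, V_5=1
M₂ = 1²·25 + 2²·3 + 5²·1 = 62
K = 10000 × (62 − 36) / 36² = 200.617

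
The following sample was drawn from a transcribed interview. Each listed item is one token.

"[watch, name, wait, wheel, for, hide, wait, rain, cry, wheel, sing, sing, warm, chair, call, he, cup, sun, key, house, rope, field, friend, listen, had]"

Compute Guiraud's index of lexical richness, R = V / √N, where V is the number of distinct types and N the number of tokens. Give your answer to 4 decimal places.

4.4000

N = 25, V = 22.
√N = 5.000000
R = 22 / 5.000000 = 4.4000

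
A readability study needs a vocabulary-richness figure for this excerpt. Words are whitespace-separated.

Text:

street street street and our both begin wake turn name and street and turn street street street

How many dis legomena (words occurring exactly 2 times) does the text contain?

Frequencies: street:7, and:3, turn:2, our:1, both:1, begin:1, wake:1, name:1
Words with frequency 2: turn

1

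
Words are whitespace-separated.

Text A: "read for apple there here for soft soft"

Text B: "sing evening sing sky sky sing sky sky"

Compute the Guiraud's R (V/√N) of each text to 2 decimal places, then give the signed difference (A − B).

1.06

A: V=6, N=8, R=2.12
B: V=3, N=8, R=1.06
Difference = 2.12 − 1.06 = 1.06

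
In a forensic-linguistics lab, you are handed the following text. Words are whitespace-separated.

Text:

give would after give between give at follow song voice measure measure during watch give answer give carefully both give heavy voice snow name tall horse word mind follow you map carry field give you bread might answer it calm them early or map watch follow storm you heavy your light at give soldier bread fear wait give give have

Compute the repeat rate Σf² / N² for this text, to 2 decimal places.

Frequencies: give:10, follow:3, you:3, at:2, voice:2, measure:2, watch:2, answer:2, heavy:2, map:2, bread:2, would:1, after:1, between:1, song:1, during:1, carefully:1, both:1, snow:1, name:1, … (19 more, each freq 1)
Σf² = 178; N² = 3600
Repeat rate = 178 / 3600 = 0.05

0.05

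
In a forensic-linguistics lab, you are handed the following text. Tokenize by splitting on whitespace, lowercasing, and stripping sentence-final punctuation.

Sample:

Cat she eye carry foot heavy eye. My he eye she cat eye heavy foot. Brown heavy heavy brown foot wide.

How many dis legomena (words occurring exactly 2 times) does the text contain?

3

Frequencies: eye:4, heavy:4, foot:3, cat:2, she:2, brown:2, carry:1, my:1, he:1, wide:1
Words with frequency 2: brown, cat, she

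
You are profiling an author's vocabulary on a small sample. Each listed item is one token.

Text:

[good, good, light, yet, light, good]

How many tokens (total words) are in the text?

6

Tokens: good, good, light, yet, light, good
N = 6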